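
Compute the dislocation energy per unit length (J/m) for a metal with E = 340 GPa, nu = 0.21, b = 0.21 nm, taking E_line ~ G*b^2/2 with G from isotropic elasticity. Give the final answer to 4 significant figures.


Step 1: G = E / (2*(1+nu))
G = 340 / (2*(1+0.21)) = 140.496 GPa = 1.40496e+11 Pa
Step 2: E_line = G*b^2/2
b = 0.21 nm = 2.1e-10 m
E_line = 0.5 * 1.40496e+11 * (2.1e-10)^2 = 3.098e-09 J/m


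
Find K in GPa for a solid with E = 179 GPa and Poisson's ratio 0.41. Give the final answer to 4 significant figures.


K = E / (3*(1-2*nu))
K = 179 / (3*(1-2*0.41))
K = 331.5 GPa


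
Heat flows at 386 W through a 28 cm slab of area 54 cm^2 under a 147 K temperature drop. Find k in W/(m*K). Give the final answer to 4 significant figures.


k = Q*L / (A*dT)
L = 0.28 m, A = 5.4e-03 m^2
k = 386 * 0.28 / (5.4e-03 * 147)
k = 136.2 W/(m*K)


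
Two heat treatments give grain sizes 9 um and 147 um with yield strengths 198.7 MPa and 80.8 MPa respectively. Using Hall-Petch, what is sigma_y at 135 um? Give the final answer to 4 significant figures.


sigma_y = sigma0 + k / sqrt(d)
1/sqrt(d1) = 1/sqrt(9e-06) = 333.333;  1/sqrt(d2) = 82.4786
k = (sigma1 - sigma2) / (1/sqrt(d1) - 1/sqrt(d2)) = (198.7 - 80.8) / (333.333 - 82.4786) = 0.469993 MPa*m^0.5
sigma0 = sigma1 - k/sqrt(d1) = 198.7 - 0.469993*333.333 = 42.0356 MPa
sigma_y(d3) = 42.0356 + 0.469993 / sqrt(1.35e-04) = 82.49 MPa


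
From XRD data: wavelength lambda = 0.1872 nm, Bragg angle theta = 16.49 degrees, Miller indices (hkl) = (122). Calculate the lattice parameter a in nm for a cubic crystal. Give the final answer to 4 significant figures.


d = lambda / (2*sin(theta))
d = 0.1872 / (2*sin(16.49 deg))
d = 0.329754 nm
a = d * sqrt(h^2+k^2+l^2) = 0.329754 * sqrt(9)
a = 0.9893 nm


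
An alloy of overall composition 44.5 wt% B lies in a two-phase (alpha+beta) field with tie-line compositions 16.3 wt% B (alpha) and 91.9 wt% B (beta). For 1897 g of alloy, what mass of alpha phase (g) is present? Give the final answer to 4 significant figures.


f_alpha = (C_beta - C0) / (C_beta - C_alpha)
f_alpha = (91.9 - 44.5) / (91.9 - 16.3) = 0.626984
m_alpha = f_alpha * m_total = 0.626984 * 1897 = 1189 g


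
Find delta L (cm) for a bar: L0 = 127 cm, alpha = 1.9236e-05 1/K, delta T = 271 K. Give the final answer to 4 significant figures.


dL = L0 * alpha * dT
dL = 127 * 1.9236e-05 * 271
dL = 0.662 cm


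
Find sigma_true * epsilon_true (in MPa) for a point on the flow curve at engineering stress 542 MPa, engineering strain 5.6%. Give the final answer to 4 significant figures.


sigma_true = sigma_eng * (1 + epsilon_eng)
sigma_true = 542 * (1 + 0.056) = 572.352 MPa
epsilon_true = ln(1 + epsilon_eng)
epsilon_true = ln(1 + 0.056) = 0.0544882
sigma_true * epsilon_true = 572.352 * 0.0544882 = 31.19 MPa


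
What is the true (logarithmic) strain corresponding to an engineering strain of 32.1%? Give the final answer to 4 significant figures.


epsilon_true = ln(1 + epsilon_eng)
epsilon_true = ln(1 + 0.321)
epsilon_true = 0.2784


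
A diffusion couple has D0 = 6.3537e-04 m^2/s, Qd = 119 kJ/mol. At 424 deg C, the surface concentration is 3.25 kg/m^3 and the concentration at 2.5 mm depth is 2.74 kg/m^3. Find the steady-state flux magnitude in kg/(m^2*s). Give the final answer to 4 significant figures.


Step 1: D = D0 * exp(-Qd/(R*T))
T = 424 + 273.15 = 697.15 K
D = 6.3537e-04 * exp(-119e3 / (8.314 * 697.15)) = 7.70042e-13 m^2/s
Step 2: J = D * (C1 - C2) / dx
J = 7.70042e-13 * (3.25 - 2.74) / 2.5e-03
J = 1.571e-10 kg/(m^2*s)


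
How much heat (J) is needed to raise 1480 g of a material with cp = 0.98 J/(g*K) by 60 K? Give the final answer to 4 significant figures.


Q = m * cp * dT
Q = 1480 * 0.98 * 60
Q = 87020 J


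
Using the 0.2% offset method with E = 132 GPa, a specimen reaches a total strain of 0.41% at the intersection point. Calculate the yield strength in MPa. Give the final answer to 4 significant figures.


Offset strain = 0.002
Elastic strain at yield = total_strain - offset = 4.1e-03 - 0.002 = 2.1e-03
sigma_y = E * elastic_strain = 132000 * 2.1e-03
sigma_y = 277.2 MPa


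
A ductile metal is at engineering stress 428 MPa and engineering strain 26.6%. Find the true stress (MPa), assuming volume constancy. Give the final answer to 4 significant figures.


sigma_true = sigma_eng * (1 + epsilon_eng)
sigma_true = 428 * (1 + 0.266)
sigma_true = 541.8 MPa


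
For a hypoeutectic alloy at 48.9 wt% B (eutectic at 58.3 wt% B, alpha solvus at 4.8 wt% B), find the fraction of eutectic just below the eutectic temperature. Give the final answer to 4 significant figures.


f_primary = (C_e - C0) / (C_e - C_alpha_max)
f_primary = (58.3 - 48.9) / (58.3 - 4.8)
f_primary = 0.175701
f_eutectic = 1 - 0.175701 = 0.8243


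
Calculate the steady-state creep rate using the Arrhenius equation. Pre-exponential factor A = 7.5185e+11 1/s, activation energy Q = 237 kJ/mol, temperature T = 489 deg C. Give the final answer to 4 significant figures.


rate = A * exp(-Q / (R*T))
T = 489 + 273.15 = 762.15 K
rate = 7.5185e+11 * exp(-237e3 / (8.314 * 762.15))
rate = 4.291e-05 1/s


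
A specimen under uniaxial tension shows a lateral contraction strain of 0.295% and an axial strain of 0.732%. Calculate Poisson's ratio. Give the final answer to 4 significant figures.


nu = -epsilon_lat / epsilon_axial
Lateral strain is contraction (negative), so using magnitudes:
nu = 0.295 / 0.732
nu = 0.403


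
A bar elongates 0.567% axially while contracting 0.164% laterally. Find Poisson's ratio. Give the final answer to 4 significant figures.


nu = -epsilon_lat / epsilon_axial
Lateral strain is contraction (negative), so using magnitudes:
nu = 0.164 / 0.567
nu = 0.2892


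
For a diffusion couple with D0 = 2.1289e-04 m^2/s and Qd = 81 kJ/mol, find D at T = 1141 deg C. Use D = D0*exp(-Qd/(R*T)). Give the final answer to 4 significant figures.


D = D0 * exp(-Qd / (R*T))
T = 1414.15 K
D = 2.1289e-04 * exp(-81e3 / (8.314 * 1414.15))
D = 2.168e-07 m^2/s


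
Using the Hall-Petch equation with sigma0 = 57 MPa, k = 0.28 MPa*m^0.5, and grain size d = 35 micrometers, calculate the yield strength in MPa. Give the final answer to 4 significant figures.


sigma_y = sigma0 + k / sqrt(d)
d = 35 um = 3.5e-05 m
sigma_y = 57 + 0.28 / sqrt(3.5e-05)
sigma_y = 104.3 MPa


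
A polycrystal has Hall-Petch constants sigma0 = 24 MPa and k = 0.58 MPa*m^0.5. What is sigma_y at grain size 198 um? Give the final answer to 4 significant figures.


sigma_y = sigma0 + k / sqrt(d)
d = 198 um = 1.98e-04 m
sigma_y = 24 + 0.58 / sqrt(1.98e-04)
sigma_y = 65.22 MPa


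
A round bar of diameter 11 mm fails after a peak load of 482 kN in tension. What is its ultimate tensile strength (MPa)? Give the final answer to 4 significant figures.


A0 = pi*(d/2)^2 = pi*(11/2)^2 = 95.0332 mm^2
UTS = F_max / A0 = 482*1000 / 95.0332
UTS = 5072 MPa


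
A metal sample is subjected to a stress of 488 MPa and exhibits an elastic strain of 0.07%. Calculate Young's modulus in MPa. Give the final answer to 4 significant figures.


E = sigma / epsilon
epsilon = 0.07% = 7e-04
E = 488 / 7e-04
E = 697100 MPa


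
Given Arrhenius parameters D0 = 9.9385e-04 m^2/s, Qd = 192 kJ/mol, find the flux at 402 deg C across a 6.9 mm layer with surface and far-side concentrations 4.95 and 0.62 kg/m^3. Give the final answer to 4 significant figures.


Step 1: D = D0 * exp(-Qd/(R*T))
T = 402 + 273.15 = 675.15 K
D = 9.9385e-04 * exp(-192e3 / (8.314 * 675.15)) = 1.3875e-18 m^2/s
Step 2: J = D * (C1 - C2) / dx
J = 1.3875e-18 * (4.95 - 0.62) / 6.9e-03
J = 8.707e-16 kg/(m^2*s)


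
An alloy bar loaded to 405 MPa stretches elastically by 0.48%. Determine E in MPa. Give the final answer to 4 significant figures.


E = sigma / epsilon
epsilon = 0.48% = 4.8e-03
E = 405 / 4.8e-03
E = 84380 MPa


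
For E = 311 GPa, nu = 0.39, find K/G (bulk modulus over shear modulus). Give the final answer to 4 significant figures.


G = E / (2*(1+nu))
G = 311 / (2*(1+0.39)) = 111.871 GPa
K = E / (3*(1-2*nu))
K = 311 / (3*(1-2*0.39)) = 471.212 GPa
K/G = 471.212 / 111.871 = 4.212


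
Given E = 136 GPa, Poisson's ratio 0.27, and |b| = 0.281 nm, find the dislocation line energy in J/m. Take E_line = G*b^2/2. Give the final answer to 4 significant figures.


Step 1: G = E / (2*(1+nu))
G = 136 / (2*(1+0.27)) = 53.5433 GPa = 5.35433e+10 Pa
Step 2: E_line = G*b^2/2
b = 0.281 nm = 2.81e-10 m
E_line = 0.5 * 5.35433e+10 * (2.81e-10)^2 = 2.114e-09 J/m


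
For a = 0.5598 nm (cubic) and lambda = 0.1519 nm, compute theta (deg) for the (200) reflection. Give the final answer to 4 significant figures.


d = a / sqrt(h^2+k^2+l^2)
d = 0.5598 / sqrt(4) = 0.2799 nm
lambda = 2*d*sin(theta)  =>  sin(theta) = lambda / (2*d)
sin(theta) = 0.1519 / (2 * 0.2799) = 0.271347
theta = 15.74 deg


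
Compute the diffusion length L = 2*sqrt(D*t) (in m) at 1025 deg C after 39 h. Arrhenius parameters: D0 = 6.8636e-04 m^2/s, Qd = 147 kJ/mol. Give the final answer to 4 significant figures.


Step 1: D = D0 * exp(-Qd/(R*T))
T = 1298.15 K
D = 6.8636e-04 * exp(-147e3 / (8.314 * 1298.15)) = 8.34427e-10 m^2/s
Step 2: L = 2*sqrt(D*t)
t = 39 h = 140400 s
L = 2*sqrt(8.34427e-10 * 140400) = 0.02165 m


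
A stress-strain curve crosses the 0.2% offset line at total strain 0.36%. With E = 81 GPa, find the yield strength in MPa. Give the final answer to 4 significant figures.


Offset strain = 0.002
Elastic strain at yield = total_strain - offset = 3.6e-03 - 0.002 = 1.6e-03
sigma_y = E * elastic_strain = 81000 * 1.6e-03
sigma_y = 129.6 MPa


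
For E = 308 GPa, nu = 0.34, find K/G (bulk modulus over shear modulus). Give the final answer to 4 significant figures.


G = E / (2*(1+nu))
G = 308 / (2*(1+0.34)) = 114.925 GPa
K = E / (3*(1-2*nu))
K = 308 / (3*(1-2*0.34)) = 320.833 GPa
K/G = 320.833 / 114.925 = 2.792


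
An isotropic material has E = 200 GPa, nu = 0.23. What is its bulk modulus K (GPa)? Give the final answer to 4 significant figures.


K = E / (3*(1-2*nu))
K = 200 / (3*(1-2*0.23))
K = 123.5 GPa


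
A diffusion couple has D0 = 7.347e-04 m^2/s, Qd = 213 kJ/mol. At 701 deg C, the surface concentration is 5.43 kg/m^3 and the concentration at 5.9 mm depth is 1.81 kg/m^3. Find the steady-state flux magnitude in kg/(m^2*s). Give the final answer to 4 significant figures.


Step 1: D = D0 * exp(-Qd/(R*T))
T = 701 + 273.15 = 974.15 K
D = 7.347e-04 * exp(-213e3 / (8.314 * 974.15)) = 2.78279e-15 m^2/s
Step 2: J = D * (C1 - C2) / dx
J = 2.78279e-15 * (5.43 - 1.81) / 5.9e-03
J = 1.707e-12 kg/(m^2*s)


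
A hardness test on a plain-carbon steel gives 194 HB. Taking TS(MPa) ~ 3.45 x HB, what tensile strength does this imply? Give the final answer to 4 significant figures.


TS (MPa) = 3.45 * HB
TS = 3.45 * 194
TS = 669.3 MPa


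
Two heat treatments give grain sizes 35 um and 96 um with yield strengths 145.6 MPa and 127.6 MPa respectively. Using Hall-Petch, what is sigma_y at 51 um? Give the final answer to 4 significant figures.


sigma_y = sigma0 + k / sqrt(d)
1/sqrt(d1) = 1/sqrt(3.5e-05) = 169.031;  1/sqrt(d2) = 102.062
k = (sigma1 - sigma2) / (1/sqrt(d1) - 1/sqrt(d2)) = (145.6 - 127.6) / (169.031 - 102.062) = 0.268782 MPa*m^0.5
sigma0 = sigma1 - k/sqrt(d1) = 145.6 - 0.268782*169.031 = 100.168 MPa
sigma_y(d3) = 100.168 + 0.268782 / sqrt(5.1e-05) = 137.8 MPa


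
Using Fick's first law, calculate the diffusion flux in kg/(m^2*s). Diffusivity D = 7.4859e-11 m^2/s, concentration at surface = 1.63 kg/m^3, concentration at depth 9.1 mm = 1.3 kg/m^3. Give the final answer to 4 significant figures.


J = -D * (dC/dx) = D * (C1 - C2) / dx
J = 7.4859e-11 * (1.63 - 1.3) / 9.1e-03
J = 2.715e-09 kg/(m^2*s)


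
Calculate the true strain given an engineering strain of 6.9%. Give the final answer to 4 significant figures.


epsilon_true = ln(1 + epsilon_eng)
epsilon_true = ln(1 + 0.069)
epsilon_true = 0.06672


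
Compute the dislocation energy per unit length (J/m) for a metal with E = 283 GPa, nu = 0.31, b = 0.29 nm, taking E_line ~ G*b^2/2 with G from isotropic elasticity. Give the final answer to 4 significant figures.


Step 1: G = E / (2*(1+nu))
G = 283 / (2*(1+0.31)) = 108.015 GPa = 1.08015e+11 Pa
Step 2: E_line = G*b^2/2
b = 0.29 nm = 2.9e-10 m
E_line = 0.5 * 1.08015e+11 * (2.9e-10)^2 = 4.542e-09 J/m


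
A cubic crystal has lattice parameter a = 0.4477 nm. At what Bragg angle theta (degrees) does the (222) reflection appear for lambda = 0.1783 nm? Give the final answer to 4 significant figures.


d = a / sqrt(h^2+k^2+l^2)
d = 0.4477 / sqrt(12) = 0.12924 nm
lambda = 2*d*sin(theta)  =>  sin(theta) = lambda / (2*d)
sin(theta) = 0.1783 / (2 * 0.12924) = 0.689803
theta = 43.61 deg


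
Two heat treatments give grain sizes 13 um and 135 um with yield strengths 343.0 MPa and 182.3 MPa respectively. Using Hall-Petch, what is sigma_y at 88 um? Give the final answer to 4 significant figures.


sigma_y = sigma0 + k / sqrt(d)
1/sqrt(d1) = 1/sqrt(1.3e-05) = 277.35;  1/sqrt(d2) = 86.0663
k = (sigma1 - sigma2) / (1/sqrt(d1) - 1/sqrt(d2)) = (343.0 - 182.3) / (277.35 - 86.0663) = 0.840113 MPa*m^0.5
sigma0 = sigma1 - k/sqrt(d1) = 343.0 - 0.840113*277.35 = 109.995 MPa
sigma_y(d3) = 109.995 + 0.840113 / sqrt(8.8e-05) = 199.6 MPa


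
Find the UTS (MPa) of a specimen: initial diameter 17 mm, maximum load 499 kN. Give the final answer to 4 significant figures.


A0 = pi*(d/2)^2 = pi*(17/2)^2 = 226.98 mm^2
UTS = F_max / A0 = 499*1000 / 226.98
UTS = 2198 MPa


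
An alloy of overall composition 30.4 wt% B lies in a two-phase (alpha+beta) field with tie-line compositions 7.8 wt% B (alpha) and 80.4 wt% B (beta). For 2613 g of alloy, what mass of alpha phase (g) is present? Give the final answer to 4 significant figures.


f_alpha = (C_beta - C0) / (C_beta - C_alpha)
f_alpha = (80.4 - 30.4) / (80.4 - 7.8) = 0.688705
m_alpha = f_alpha * m_total = 0.688705 * 2613 = 1800 g


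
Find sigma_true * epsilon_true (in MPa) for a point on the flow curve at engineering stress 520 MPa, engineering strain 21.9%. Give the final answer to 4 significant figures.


sigma_true = sigma_eng * (1 + epsilon_eng)
sigma_true = 520 * (1 + 0.219) = 633.88 MPa
epsilon_true = ln(1 + epsilon_eng)
epsilon_true = ln(1 + 0.219) = 0.198031
sigma_true * epsilon_true = 633.88 * 0.198031 = 125.5 MPa


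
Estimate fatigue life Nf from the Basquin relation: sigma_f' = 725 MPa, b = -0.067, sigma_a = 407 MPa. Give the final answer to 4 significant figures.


sigma_a = sigma_f' * (2*Nf)^b
2*Nf = (sigma_a / sigma_f')^(1/b)
2*Nf = (407 / 725)^(1/-0.067)
2*Nf = 5526.39
Nf = 2763 cycles


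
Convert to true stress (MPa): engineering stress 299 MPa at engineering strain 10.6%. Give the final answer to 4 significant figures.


sigma_true = sigma_eng * (1 + epsilon_eng)
sigma_true = 299 * (1 + 0.106)
sigma_true = 330.7 MPa


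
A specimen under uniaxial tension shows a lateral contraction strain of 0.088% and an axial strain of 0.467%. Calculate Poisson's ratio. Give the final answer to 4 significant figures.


nu = -epsilon_lat / epsilon_axial
Lateral strain is contraction (negative), so using magnitudes:
nu = 0.088 / 0.467
nu = 0.1884


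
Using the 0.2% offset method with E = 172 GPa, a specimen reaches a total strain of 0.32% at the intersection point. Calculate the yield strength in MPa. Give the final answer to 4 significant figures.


Offset strain = 0.002
Elastic strain at yield = total_strain - offset = 3.2e-03 - 0.002 = 1.2e-03
sigma_y = E * elastic_strain = 172000 * 1.2e-03
sigma_y = 206.4 MPa


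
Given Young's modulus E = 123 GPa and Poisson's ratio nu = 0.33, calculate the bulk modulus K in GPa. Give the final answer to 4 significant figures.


K = E / (3*(1-2*nu))
K = 123 / (3*(1-2*0.33))
K = 120.6 GPa


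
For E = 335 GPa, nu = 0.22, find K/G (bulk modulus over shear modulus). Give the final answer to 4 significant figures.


G = E / (2*(1+nu))
G = 335 / (2*(1+0.22)) = 137.295 GPa
K = E / (3*(1-2*nu))
K = 335 / (3*(1-2*0.22)) = 199.405 GPa
K/G = 199.405 / 137.295 = 1.452


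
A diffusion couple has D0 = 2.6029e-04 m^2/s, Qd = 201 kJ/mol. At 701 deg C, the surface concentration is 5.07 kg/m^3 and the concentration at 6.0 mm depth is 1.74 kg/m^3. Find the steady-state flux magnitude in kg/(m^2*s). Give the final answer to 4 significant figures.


Step 1: D = D0 * exp(-Qd/(R*T))
T = 701 + 273.15 = 974.15 K
D = 2.6029e-04 * exp(-201e3 / (8.314 * 974.15)) = 4.33811e-15 m^2/s
Step 2: J = D * (C1 - C2) / dx
J = 4.33811e-15 * (5.07 - 1.74) / 6e-03
J = 2.408e-12 kg/(m^2*s)


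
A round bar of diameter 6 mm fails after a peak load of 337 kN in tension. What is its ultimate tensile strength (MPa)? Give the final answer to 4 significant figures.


A0 = pi*(d/2)^2 = pi*(6/2)^2 = 28.2743 mm^2
UTS = F_max / A0 = 337*1000 / 28.2743
UTS = 11920 MPa


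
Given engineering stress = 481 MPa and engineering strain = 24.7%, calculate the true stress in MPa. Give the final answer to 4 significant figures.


sigma_true = sigma_eng * (1 + epsilon_eng)
sigma_true = 481 * (1 + 0.247)
sigma_true = 599.8 MPa


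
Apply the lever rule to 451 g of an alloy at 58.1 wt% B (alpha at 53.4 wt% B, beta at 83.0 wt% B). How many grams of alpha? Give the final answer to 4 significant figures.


f_alpha = (C_beta - C0) / (C_beta - C_alpha)
f_alpha = (83.0 - 58.1) / (83.0 - 53.4) = 0.841216
m_alpha = f_alpha * m_total = 0.841216 * 451 = 379.4 g


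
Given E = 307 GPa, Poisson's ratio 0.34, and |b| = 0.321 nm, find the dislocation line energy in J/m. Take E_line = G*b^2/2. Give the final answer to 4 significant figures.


Step 1: G = E / (2*(1+nu))
G = 307 / (2*(1+0.34)) = 114.552 GPa = 1.14552e+11 Pa
Step 2: E_line = G*b^2/2
b = 0.321 nm = 3.21e-10 m
E_line = 0.5 * 1.14552e+11 * (3.21e-10)^2 = 5.902e-09 J/m


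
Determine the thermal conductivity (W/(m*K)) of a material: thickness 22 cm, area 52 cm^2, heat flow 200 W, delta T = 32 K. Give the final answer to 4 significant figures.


k = Q*L / (A*dT)
L = 0.22 m, A = 5.2e-03 m^2
k = 200 * 0.22 / (5.2e-03 * 32)
k = 264.4 W/(m*K)


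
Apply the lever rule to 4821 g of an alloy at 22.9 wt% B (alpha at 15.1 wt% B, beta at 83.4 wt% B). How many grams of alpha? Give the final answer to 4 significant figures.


f_alpha = (C_beta - C0) / (C_beta - C_alpha)
f_alpha = (83.4 - 22.9) / (83.4 - 15.1) = 0.885798
m_alpha = f_alpha * m_total = 0.885798 * 4821 = 4270 g


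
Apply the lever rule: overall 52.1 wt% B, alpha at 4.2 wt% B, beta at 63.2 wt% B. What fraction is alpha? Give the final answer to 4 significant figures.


f_alpha = (C_beta - C0) / (C_beta - C_alpha)
f_alpha = (63.2 - 52.1) / (63.2 - 4.2)
f_alpha = 0.1881


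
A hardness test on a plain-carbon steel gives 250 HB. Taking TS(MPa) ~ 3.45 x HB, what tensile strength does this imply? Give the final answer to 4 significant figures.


TS (MPa) = 3.45 * HB
TS = 3.45 * 250
TS = 862.5 MPa


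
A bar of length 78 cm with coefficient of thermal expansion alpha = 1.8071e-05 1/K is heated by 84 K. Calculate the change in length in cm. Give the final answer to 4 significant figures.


dL = L0 * alpha * dT
dL = 78 * 1.8071e-05 * 84
dL = 0.1184 cm


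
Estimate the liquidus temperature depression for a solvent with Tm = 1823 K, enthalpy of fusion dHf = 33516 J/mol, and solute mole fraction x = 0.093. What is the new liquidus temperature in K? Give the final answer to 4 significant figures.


dT = R*Tm^2*x / dHf
dT = 8.314 * 1823^2 * 0.093 / 33516
dT = 76.668 K
T_new = 1823 - 76.668 = 1746 K


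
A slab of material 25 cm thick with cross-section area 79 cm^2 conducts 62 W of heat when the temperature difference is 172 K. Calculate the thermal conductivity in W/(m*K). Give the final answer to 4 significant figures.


k = Q*L / (A*dT)
L = 0.25 m, A = 7.9e-03 m^2
k = 62 * 0.25 / (7.9e-03 * 172)
k = 11.41 W/(m*K)


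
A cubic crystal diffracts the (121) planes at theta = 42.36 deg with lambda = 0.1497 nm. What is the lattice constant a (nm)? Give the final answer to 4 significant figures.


d = lambda / (2*sin(theta))
d = 0.1497 / (2*sin(42.36 deg))
d = 0.111089 nm
a = d * sqrt(h^2+k^2+l^2) = 0.111089 * sqrt(6)
a = 0.2721 nm


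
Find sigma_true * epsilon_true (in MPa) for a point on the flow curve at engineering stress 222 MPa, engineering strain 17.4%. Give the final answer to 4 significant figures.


sigma_true = sigma_eng * (1 + epsilon_eng)
sigma_true = 222 * (1 + 0.174) = 260.628 MPa
epsilon_true = ln(1 + epsilon_eng)
epsilon_true = ln(1 + 0.174) = 0.160417
sigma_true * epsilon_true = 260.628 * 0.160417 = 41.81 MPa


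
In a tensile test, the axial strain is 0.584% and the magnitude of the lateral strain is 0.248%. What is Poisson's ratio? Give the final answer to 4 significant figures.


nu = -epsilon_lat / epsilon_axial
Lateral strain is contraction (negative), so using magnitudes:
nu = 0.248 / 0.584
nu = 0.4247


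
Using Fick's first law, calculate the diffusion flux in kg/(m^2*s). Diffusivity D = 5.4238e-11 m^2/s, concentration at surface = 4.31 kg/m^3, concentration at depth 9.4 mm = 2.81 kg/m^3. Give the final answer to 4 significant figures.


J = -D * (dC/dx) = D * (C1 - C2) / dx
J = 5.4238e-11 * (4.31 - 2.81) / 9.4e-03
J = 8.655e-09 kg/(m^2*s)


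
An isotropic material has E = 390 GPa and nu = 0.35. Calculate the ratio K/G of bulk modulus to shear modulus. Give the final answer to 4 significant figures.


G = E / (2*(1+nu))
G = 390 / (2*(1+0.35)) = 144.444 GPa
K = E / (3*(1-2*nu))
K = 390 / (3*(1-2*0.35)) = 433.333 GPa
K/G = 433.333 / 144.444 = 3


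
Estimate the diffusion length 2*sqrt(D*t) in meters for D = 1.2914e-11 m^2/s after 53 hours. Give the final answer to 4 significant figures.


t = 53 hr = 190800 s
Diffusion length = 2*sqrt(D*t)
= 2*sqrt(1.2914e-11 * 190800)
= 3.139e-03 m


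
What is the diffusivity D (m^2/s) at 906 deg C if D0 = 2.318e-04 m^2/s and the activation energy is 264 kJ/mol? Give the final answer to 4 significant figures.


D = D0 * exp(-Qd / (R*T))
T = 1179.15 K
D = 2.318e-04 * exp(-264e3 / (8.314 * 1179.15))
D = 4.676e-16 m^2/s


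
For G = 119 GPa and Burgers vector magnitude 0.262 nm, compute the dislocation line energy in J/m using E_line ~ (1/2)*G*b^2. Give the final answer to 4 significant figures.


E = G*b^2/2
b = 0.262 nm = 2.62e-10 m
G = 119 GPa = 1.19e+11 Pa
E = 0.5 * 1.19e+11 * (2.62e-10)^2
E = 4.084e-09 J/m


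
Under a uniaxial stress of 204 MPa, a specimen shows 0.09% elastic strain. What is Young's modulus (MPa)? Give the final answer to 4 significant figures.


E = sigma / epsilon
epsilon = 0.09% = 9e-04
E = 204 / 9e-04
E = 226700 MPa


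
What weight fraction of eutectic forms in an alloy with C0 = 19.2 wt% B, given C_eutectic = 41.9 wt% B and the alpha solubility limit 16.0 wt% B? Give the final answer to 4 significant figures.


f_primary = (C_e - C0) / (C_e - C_alpha_max)
f_primary = (41.9 - 19.2) / (41.9 - 16.0)
f_primary = 0.876448
f_eutectic = 1 - 0.876448 = 0.1236


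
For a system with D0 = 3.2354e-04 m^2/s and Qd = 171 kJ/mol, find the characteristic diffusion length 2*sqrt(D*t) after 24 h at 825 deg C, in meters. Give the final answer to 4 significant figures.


Step 1: D = D0 * exp(-Qd/(R*T))
T = 1098.15 K
D = 3.2354e-04 * exp(-171e3 / (8.314 * 1098.15)) = 2.37598e-12 m^2/s
Step 2: L = 2*sqrt(D*t)
t = 24 h = 86400 s
L = 2*sqrt(2.37598e-12 * 86400) = 9.062e-04 m


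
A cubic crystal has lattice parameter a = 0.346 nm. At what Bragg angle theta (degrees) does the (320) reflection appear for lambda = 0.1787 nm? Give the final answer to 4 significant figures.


d = a / sqrt(h^2+k^2+l^2)
d = 0.346 / sqrt(13) = 0.0959631 nm
lambda = 2*d*sin(theta)  =>  sin(theta) = lambda / (2*d)
sin(theta) = 0.1787 / (2 * 0.0959631) = 0.931087
theta = 68.6 deg


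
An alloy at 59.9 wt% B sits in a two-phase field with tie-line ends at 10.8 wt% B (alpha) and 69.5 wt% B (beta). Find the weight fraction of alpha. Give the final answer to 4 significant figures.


f_alpha = (C_beta - C0) / (C_beta - C_alpha)
f_alpha = (69.5 - 59.9) / (69.5 - 10.8)
f_alpha = 0.1635


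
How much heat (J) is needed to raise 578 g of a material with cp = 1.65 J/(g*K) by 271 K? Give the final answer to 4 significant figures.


Q = m * cp * dT
Q = 578 * 1.65 * 271
Q = 258500 J


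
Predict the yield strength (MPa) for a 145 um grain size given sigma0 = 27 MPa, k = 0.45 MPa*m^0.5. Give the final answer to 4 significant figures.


sigma_y = sigma0 + k / sqrt(d)
d = 145 um = 1.45e-04 m
sigma_y = 27 + 0.45 / sqrt(1.45e-04)
sigma_y = 64.37 MPa


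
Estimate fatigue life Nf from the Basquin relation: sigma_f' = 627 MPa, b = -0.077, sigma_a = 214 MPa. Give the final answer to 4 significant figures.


sigma_a = sigma_f' * (2*Nf)^b
2*Nf = (sigma_a / sigma_f')^(1/b)
2*Nf = (214 / 627)^(1/-0.077)
2*Nf = 1.15621e+06
Nf = 578100 cycles


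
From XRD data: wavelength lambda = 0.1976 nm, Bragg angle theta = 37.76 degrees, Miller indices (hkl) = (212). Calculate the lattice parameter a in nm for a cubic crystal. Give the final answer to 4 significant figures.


d = lambda / (2*sin(theta))
d = 0.1976 / (2*sin(37.76 deg))
d = 0.161344 nm
a = d * sqrt(h^2+k^2+l^2) = 0.161344 * sqrt(9)
a = 0.484 nm


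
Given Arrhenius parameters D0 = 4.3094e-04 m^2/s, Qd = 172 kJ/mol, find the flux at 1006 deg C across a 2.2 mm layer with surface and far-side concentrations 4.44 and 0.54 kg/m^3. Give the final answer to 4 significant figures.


Step 1: D = D0 * exp(-Qd/(R*T))
T = 1006 + 273.15 = 1279.15 K
D = 4.3094e-04 * exp(-172e3 / (8.314 * 1279.15)) = 4.07821e-11 m^2/s
Step 2: J = D * (C1 - C2) / dx
J = 4.07821e-11 * (4.44 - 0.54) / 2.2e-03
J = 7.23e-08 kg/(m^2*s)


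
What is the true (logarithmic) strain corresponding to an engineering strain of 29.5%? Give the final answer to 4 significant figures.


epsilon_true = ln(1 + epsilon_eng)
epsilon_true = ln(1 + 0.295)
epsilon_true = 0.2585


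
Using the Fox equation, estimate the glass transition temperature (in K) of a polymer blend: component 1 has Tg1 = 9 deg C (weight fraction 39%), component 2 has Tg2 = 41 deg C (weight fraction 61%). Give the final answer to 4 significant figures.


1/Tg = w1/Tg1 + w2/Tg2 (in Kelvin)
Tg1 = 282.15 K, Tg2 = 314.15 K
1/Tg = 0.39/282.15 + 0.61/314.15
Tg = 300.8 K


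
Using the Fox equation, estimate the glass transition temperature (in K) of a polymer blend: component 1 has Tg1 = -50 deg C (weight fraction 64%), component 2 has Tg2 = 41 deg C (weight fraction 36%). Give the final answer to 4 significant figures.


1/Tg = w1/Tg1 + w2/Tg2 (in Kelvin)
Tg1 = 223.15 K, Tg2 = 314.15 K
1/Tg = 0.64/223.15 + 0.36/314.15
Tg = 249.1 K


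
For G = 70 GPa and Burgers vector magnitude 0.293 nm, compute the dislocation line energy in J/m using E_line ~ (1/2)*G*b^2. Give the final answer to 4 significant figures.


E = G*b^2/2
b = 0.293 nm = 2.93e-10 m
G = 70 GPa = 7e+10 Pa
E = 0.5 * 7e+10 * (2.93e-10)^2
E = 3.005e-09 J/m


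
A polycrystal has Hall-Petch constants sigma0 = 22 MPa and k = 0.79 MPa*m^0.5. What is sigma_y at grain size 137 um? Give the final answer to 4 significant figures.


sigma_y = sigma0 + k / sqrt(d)
d = 137 um = 1.37e-04 m
sigma_y = 22 + 0.79 / sqrt(1.37e-04)
sigma_y = 89.49 MPa


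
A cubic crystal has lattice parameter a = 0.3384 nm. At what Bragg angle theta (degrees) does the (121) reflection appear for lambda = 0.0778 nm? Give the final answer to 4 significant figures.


d = a / sqrt(h^2+k^2+l^2)
d = 0.3384 / sqrt(6) = 0.138151 nm
lambda = 2*d*sin(theta)  =>  sin(theta) = lambda / (2*d)
sin(theta) = 0.0778 / (2 * 0.138151) = 0.281576
theta = 16.35 deg


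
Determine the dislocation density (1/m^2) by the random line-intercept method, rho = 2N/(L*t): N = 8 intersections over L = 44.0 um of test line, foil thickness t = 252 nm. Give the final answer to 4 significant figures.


rho = 2N / (L * t)
L = 44.0 um = 4.4e-05 m, t = 252 nm = 2.52e-07 m
rho = 2 * 8 / (4.4e-05 * 2.52e-07)
rho = 1.443e+12 1/m^2


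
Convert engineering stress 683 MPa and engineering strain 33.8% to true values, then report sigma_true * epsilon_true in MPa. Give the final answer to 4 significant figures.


sigma_true = sigma_eng * (1 + epsilon_eng)
sigma_true = 683 * (1 + 0.338) = 913.854 MPa
epsilon_true = ln(1 + epsilon_eng)
epsilon_true = ln(1 + 0.338) = 0.291176
sigma_true * epsilon_true = 913.854 * 0.291176 = 266.1 MPa


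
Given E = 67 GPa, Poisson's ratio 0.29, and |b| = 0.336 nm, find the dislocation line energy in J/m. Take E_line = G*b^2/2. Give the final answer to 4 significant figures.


Step 1: G = E / (2*(1+nu))
G = 67 / (2*(1+0.29)) = 25.969 GPa = 2.5969e+10 Pa
Step 2: E_line = G*b^2/2
b = 0.336 nm = 3.36e-10 m
E_line = 0.5 * 2.5969e+10 * (3.36e-10)^2 = 1.466e-09 J/m


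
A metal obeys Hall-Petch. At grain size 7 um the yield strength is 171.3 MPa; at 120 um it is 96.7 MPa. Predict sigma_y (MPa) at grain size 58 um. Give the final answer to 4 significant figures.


sigma_y = sigma0 + k / sqrt(d)
1/sqrt(d1) = 1/sqrt(7e-06) = 377.964;  1/sqrt(d2) = 91.2871
k = (sigma1 - sigma2) / (1/sqrt(d1) - 1/sqrt(d2)) = (171.3 - 96.7) / (377.964 - 91.2871) = 0.260223 MPa*m^0.5
sigma0 = sigma1 - k/sqrt(d1) = 171.3 - 0.260223*377.964 = 72.945 MPa
sigma_y(d3) = 72.945 + 0.260223 / sqrt(5.8e-05) = 107.1 MPa


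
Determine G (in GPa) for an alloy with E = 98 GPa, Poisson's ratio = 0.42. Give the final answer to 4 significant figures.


G = E / (2*(1+nu))
G = 98 / (2*(1+0.42))
G = 34.51 GPa


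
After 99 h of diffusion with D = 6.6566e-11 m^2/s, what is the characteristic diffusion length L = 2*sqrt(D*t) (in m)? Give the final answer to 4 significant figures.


t = 99 hr = 356400 s
Diffusion length = 2*sqrt(D*t)
= 2*sqrt(6.6566e-11 * 356400)
= 9.741e-03 m


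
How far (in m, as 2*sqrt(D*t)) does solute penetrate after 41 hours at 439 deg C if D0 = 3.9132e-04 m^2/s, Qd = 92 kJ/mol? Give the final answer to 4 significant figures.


Step 1: D = D0 * exp(-Qd/(R*T))
T = 712.15 K
D = 3.9132e-04 * exp(-92e3 / (8.314 * 712.15)) = 6.98699e-11 m^2/s
Step 2: L = 2*sqrt(D*t)
t = 41 h = 147600 s
L = 2*sqrt(6.98699e-11 * 147600) = 6.423e-03 m


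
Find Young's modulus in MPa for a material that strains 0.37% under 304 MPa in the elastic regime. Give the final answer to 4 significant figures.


E = sigma / epsilon
epsilon = 0.37% = 3.7e-03
E = 304 / 3.7e-03
E = 82160 MPa


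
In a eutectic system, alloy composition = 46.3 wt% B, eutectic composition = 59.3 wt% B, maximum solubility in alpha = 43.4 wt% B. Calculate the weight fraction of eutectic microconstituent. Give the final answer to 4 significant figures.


f_primary = (C_e - C0) / (C_e - C_alpha_max)
f_primary = (59.3 - 46.3) / (59.3 - 43.4)
f_primary = 0.81761
f_eutectic = 1 - 0.81761 = 0.1824


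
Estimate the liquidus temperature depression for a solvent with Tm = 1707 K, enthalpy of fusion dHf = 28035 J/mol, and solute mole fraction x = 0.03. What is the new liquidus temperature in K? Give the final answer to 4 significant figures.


dT = R*Tm^2*x / dHf
dT = 8.314 * 1707^2 * 0.03 / 28035
dT = 25.9237 K
T_new = 1707 - 25.9237 = 1681 K


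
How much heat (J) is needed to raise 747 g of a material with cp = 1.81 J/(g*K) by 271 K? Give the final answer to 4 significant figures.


Q = m * cp * dT
Q = 747 * 1.81 * 271
Q = 366400 J


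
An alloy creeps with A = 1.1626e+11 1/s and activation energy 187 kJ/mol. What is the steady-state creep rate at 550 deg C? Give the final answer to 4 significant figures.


rate = A * exp(-Q / (R*T))
T = 550 + 273.15 = 823.15 K
rate = 1.1626e+11 * exp(-187e3 / (8.314 * 823.15))
rate = 0.158 1/s


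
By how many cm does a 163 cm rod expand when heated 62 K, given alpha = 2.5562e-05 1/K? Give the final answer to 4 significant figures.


dL = L0 * alpha * dT
dL = 163 * 2.5562e-05 * 62
dL = 0.2583 cm


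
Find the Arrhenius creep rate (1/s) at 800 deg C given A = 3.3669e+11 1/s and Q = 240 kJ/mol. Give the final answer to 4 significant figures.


rate = A * exp(-Q / (R*T))
T = 800 + 273.15 = 1073.15 K
rate = 3.3669e+11 * exp(-240e3 / (8.314 * 1073.15))
rate = 0.6999 1/s


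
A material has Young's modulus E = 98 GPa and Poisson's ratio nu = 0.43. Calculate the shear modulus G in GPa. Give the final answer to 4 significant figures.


G = E / (2*(1+nu))
G = 98 / (2*(1+0.43))
G = 34.27 GPa


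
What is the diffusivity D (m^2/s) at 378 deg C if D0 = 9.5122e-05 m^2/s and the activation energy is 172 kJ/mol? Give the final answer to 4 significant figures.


D = D0 * exp(-Qd / (R*T))
T = 651.15 K
D = 9.5122e-05 * exp(-172e3 / (8.314 * 651.15))
D = 1.514e-18 m^2/s


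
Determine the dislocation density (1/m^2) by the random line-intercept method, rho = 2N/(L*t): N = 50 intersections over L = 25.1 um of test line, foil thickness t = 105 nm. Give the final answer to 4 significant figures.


rho = 2N / (L * t)
L = 25.1 um = 2.51e-05 m, t = 105 nm = 1.05e-07 m
rho = 2 * 50 / (2.51e-05 * 1.05e-07)
rho = 3.794e+13 1/m^2


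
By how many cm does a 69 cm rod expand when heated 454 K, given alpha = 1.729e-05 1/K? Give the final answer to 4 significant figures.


dL = L0 * alpha * dT
dL = 69 * 1.729e-05 * 454
dL = 0.5416 cm


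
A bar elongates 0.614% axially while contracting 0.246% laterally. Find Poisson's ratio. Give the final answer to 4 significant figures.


nu = -epsilon_lat / epsilon_axial
Lateral strain is contraction (negative), so using magnitudes:
nu = 0.246 / 0.614
nu = 0.4007


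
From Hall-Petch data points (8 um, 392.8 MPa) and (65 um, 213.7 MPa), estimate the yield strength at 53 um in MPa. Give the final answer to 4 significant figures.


sigma_y = sigma0 + k / sqrt(d)
1/sqrt(d1) = 1/sqrt(8e-06) = 353.553;  1/sqrt(d2) = 124.035
k = (sigma1 - sigma2) / (1/sqrt(d1) - 1/sqrt(d2)) = (392.8 - 213.7) / (353.553 - 124.035) = 0.780329 MPa*m^0.5
sigma0 = sigma1 - k/sqrt(d1) = 392.8 - 0.780329*353.553 = 116.912 MPa
sigma_y(d3) = 116.912 + 0.780329 / sqrt(5.3e-05) = 224.1 MPa


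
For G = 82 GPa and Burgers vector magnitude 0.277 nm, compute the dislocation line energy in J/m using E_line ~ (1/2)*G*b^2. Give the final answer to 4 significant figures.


E = G*b^2/2
b = 0.277 nm = 2.77e-10 m
G = 82 GPa = 8.2e+10 Pa
E = 0.5 * 8.2e+10 * (2.77e-10)^2
E = 3.146e-09 J/m


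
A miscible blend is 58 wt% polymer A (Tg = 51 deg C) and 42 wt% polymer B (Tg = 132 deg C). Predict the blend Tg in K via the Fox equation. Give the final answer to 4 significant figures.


1/Tg = w1/Tg1 + w2/Tg2 (in Kelvin)
Tg1 = 324.15 K, Tg2 = 405.15 K
1/Tg = 0.58/324.15 + 0.42/405.15
Tg = 353.9 K


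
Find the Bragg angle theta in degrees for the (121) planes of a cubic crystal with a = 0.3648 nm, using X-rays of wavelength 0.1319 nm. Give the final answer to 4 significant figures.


d = a / sqrt(h^2+k^2+l^2)
d = 0.3648 / sqrt(6) = 0.148929 nm
lambda = 2*d*sin(theta)  =>  sin(theta) = lambda / (2*d)
sin(theta) = 0.1319 / (2 * 0.148929) = 0.442829
theta = 26.28 deg


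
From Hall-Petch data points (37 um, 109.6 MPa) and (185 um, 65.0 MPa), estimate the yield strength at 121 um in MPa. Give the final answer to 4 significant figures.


sigma_y = sigma0 + k / sqrt(d)
1/sqrt(d1) = 1/sqrt(3.7e-05) = 164.399;  1/sqrt(d2) = 73.5215
k = (sigma1 - sigma2) / (1/sqrt(d1) - 1/sqrt(d2)) = (109.6 - 65.0) / (164.399 - 73.5215) = 0.49077 MPa*m^0.5
sigma0 = sigma1 - k/sqrt(d1) = 109.6 - 0.49077*164.399 = 28.9178 MPa
sigma_y(d3) = 28.9178 + 0.49077 / sqrt(1.21e-04) = 73.53 MPa


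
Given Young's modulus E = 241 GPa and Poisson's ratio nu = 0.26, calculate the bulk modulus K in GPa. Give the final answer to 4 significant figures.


K = E / (3*(1-2*nu))
K = 241 / (3*(1-2*0.26))
K = 167.4 GPa


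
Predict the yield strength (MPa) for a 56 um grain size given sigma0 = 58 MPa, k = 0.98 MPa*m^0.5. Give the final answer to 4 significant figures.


sigma_y = sigma0 + k / sqrt(d)
d = 56 um = 5.6e-05 m
sigma_y = 58 + 0.98 / sqrt(5.6e-05)
sigma_y = 189 MPa


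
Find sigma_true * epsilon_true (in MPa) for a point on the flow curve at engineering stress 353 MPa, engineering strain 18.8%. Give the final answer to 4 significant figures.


sigma_true = sigma_eng * (1 + epsilon_eng)
sigma_true = 353 * (1 + 0.188) = 419.364 MPa
epsilon_true = ln(1 + epsilon_eng)
epsilon_true = ln(1 + 0.188) = 0.172271
sigma_true * epsilon_true = 419.364 * 0.172271 = 72.24 MPa


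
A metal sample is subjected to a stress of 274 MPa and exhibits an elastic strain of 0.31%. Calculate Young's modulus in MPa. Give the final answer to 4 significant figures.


E = sigma / epsilon
epsilon = 0.31% = 3.1e-03
E = 274 / 3.1e-03
E = 88390 MPa


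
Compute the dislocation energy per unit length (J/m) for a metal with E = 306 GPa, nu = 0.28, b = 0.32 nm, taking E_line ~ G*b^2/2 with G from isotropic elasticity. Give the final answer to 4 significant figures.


Step 1: G = E / (2*(1+nu))
G = 306 / (2*(1+0.28)) = 119.531 GPa = 1.19531e+11 Pa
Step 2: E_line = G*b^2/2
b = 0.32 nm = 3.2e-10 m
E_line = 0.5 * 1.19531e+11 * (3.2e-10)^2 = 6.12e-09 J/m


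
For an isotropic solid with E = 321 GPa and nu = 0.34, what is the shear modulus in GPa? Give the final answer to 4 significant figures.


G = E / (2*(1+nu))
G = 321 / (2*(1+0.34))
G = 119.8 GPa


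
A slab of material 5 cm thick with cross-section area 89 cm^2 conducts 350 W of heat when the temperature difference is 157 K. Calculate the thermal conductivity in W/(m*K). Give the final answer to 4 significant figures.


k = Q*L / (A*dT)
L = 0.05 m, A = 8.9e-03 m^2
k = 350 * 0.05 / (8.9e-03 * 157)
k = 12.52 W/(m*K)


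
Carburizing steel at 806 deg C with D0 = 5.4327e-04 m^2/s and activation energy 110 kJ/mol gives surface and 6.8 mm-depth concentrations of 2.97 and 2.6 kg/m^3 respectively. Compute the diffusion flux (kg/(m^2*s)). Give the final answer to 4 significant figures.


Step 1: D = D0 * exp(-Qd/(R*T))
T = 806 + 273.15 = 1079.15 K
D = 5.4327e-04 * exp(-110e3 / (8.314 * 1079.15)) = 2.57299e-09 m^2/s
Step 2: J = D * (C1 - C2) / dx
J = 2.57299e-09 * (2.97 - 2.6) / 6.8e-03
J = 1.4e-07 kg/(m^2*s)


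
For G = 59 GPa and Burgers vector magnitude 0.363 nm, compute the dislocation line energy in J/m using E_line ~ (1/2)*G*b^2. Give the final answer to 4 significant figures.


E = G*b^2/2
b = 0.363 nm = 3.63e-10 m
G = 59 GPa = 5.9e+10 Pa
E = 0.5 * 5.9e+10 * (3.63e-10)^2
E = 3.887e-09 J/m


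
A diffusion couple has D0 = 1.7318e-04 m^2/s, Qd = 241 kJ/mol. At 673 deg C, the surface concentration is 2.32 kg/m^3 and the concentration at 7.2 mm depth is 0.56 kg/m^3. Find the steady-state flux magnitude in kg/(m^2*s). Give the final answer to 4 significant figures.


Step 1: D = D0 * exp(-Qd/(R*T))
T = 673 + 273.15 = 946.15 K
D = 1.7318e-04 * exp(-241e3 / (8.314 * 946.15)) = 8.57025e-18 m^2/s
Step 2: J = D * (C1 - C2) / dx
J = 8.57025e-18 * (2.32 - 0.56) / 7.2e-03
J = 2.095e-15 kg/(m^2*s)


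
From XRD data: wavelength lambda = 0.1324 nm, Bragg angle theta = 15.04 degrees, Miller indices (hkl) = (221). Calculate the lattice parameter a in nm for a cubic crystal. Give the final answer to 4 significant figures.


d = lambda / (2*sin(theta))
d = 0.1324 / (2*sin(15.04 deg))
d = 0.255113 nm
a = d * sqrt(h^2+k^2+l^2) = 0.255113 * sqrt(9)
a = 0.7653 nm


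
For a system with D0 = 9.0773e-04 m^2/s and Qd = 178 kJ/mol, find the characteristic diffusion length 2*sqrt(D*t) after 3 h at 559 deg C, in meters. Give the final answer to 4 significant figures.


Step 1: D = D0 * exp(-Qd/(R*T))
T = 832.15 K
D = 9.0773e-04 * exp(-178e3 / (8.314 * 832.15)) = 6.08651e-15 m^2/s
Step 2: L = 2*sqrt(D*t)
t = 3 h = 10800 s
L = 2*sqrt(6.08651e-15 * 10800) = 1.622e-05 m


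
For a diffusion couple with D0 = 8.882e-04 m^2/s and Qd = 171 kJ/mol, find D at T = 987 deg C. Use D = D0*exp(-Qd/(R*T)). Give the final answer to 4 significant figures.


D = D0 * exp(-Qd / (R*T))
T = 1260.15 K
D = 8.882e-04 * exp(-171e3 / (8.314 * 1260.15))
D = 7.246e-11 m^2/s
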